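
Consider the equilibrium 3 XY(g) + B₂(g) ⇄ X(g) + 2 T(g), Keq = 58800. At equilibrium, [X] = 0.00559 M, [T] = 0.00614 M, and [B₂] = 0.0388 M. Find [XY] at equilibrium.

[XY] = 4.52e-4 M

At equilibrium, Keq = [X]·[T]² / ([XY]³·[B₂]) = 58800.
(0.00559)·(0.00614)² / (([XY])³·(0.0388)) = 58800
[XY]³ = 9.24e-11 ⇒ [XY] = 4.52e-4 M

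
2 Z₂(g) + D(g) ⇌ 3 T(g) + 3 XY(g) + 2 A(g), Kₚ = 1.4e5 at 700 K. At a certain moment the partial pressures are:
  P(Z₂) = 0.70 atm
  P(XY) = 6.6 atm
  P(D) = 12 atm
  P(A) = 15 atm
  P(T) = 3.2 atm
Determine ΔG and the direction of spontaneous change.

Qₚ = P(T)³·P(XY)³·P(A)² / (P(Z₂)²·P(D)) = (3.2)³·(6.6)³·(15)² / ((0.70)²·(12)) = 3.60e5
ΔG = RT ln(Qₚ/Kₚ) = (8.314 J mol⁻¹ K⁻¹)(700 K) × ln(3.60e5/1.4e5)
   = (5.820 kJ/mol)(0.9445) = 5.50 kJ/mol
ΔG > 0, so the forward reaction is non-spontaneous (proceeds in reverse).

ΔG = 5.50 kJ/mol; the forward reaction is non-spontaneous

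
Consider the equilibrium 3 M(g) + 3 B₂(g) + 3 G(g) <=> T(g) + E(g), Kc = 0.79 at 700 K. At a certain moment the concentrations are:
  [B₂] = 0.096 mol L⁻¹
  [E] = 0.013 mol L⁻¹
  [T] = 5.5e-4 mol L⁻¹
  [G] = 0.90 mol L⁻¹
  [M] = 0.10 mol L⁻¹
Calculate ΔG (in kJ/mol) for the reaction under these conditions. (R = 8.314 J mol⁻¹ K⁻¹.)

Qc = [T]·[E] / ([M]³·[B₂]³·[G]³) = (5.5e-4)·(0.013) / ((0.10)³·(0.096)³·(0.90)³) = 11.1
ΔG = RT ln(Qc/Kc) = (8.314 J mol⁻¹ K⁻¹)(700 K) × ln(11.1/0.79)
   = (5.820 kJ/mol)(2.643) = 15.4 kJ/mol
ΔG > 0, so the forward reaction is non-spontaneous (proceeds in reverse).

ΔG = 15.4 kJ/mol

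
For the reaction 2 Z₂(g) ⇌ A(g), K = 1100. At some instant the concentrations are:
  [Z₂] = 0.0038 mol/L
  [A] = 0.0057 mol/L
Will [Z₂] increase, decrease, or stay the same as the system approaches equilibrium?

decrease

Q = [A] / [Z₂]² = (0.0057) / (0.0038)² = 390
Q = 390 < K = 1100: net forward reaction.
Z₂ is a reactant, so it decreases.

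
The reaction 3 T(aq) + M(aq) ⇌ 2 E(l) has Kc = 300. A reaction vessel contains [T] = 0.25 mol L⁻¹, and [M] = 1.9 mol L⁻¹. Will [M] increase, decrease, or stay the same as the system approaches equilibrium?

decrease

(E is a pure liquid — omitted from Qc.)
Qc = 1 / ([T]³·[M]) = 1 / ((0.25)³·(1.9)) = 34
Qc = 34 < Kc = 300: net forward reaction.
M is a reactant, so it decreases.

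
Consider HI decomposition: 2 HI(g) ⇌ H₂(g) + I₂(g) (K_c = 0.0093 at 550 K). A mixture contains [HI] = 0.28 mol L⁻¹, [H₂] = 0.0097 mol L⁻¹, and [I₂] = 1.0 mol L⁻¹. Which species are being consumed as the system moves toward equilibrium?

H₂, I₂ (products)

Q_c = [H₂]·[I₂] / [HI]² = (0.0097)·(1.0) / (0.28)² = 0.12
Q_c = 0.12 > K_c = 0.0093: net reverse reaction.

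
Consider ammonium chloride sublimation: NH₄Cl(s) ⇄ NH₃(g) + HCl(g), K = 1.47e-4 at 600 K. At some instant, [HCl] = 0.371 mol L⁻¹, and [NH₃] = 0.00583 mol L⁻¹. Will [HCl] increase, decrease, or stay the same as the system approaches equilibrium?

(NH₄Cl is a pure solid — omitted from Q.)
Q = [NH₃]·[HCl] = (0.00583)·(0.371) = 0.00216
Q = 0.00216 > K = 1.47e-4: net reverse reaction.
HCl is a product, so it decreases.

decrease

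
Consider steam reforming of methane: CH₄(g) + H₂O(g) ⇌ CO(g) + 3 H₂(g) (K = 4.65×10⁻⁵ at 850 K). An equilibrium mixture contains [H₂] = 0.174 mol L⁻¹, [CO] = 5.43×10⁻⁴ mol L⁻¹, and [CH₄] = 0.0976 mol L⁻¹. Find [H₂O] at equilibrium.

[H₂O] = 0.630 mol L⁻¹

At equilibrium, K = [CO]·[H₂]³ / ([CH₄]·[H₂O]) = 4.65×10⁻⁵.
(5.43×10⁻⁴)·(0.174)³ / ((0.0976)·([H₂O])) = 4.65×10⁻⁵
[H₂O] = 0.630 mol L⁻¹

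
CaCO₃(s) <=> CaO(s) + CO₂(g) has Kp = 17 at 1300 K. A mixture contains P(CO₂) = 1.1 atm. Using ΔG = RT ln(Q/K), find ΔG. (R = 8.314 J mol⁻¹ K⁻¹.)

(CaCO₃, CaO are pure solids — omitted from Qp.)
Qp = P(CO₂) = 1.10
ΔG = RT ln(Qp/Kp) = (8.314 J mol⁻¹ K⁻¹)(1300 K) × ln(1.10/17)
   = (10.81 kJ/mol)(-2.738) = -29.6 kJ/mol
ΔG < 0, so the forward reaction is spontaneous (proceeds forward).

ΔG = -29.6 kJ/mol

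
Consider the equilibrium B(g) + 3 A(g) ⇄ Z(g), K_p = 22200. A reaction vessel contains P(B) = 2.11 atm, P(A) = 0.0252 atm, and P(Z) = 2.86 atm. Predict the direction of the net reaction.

Q_p = P(Z) / (P(B)·P(A)³) = (2.86) / ((2.11)·(0.0252)³) = 84700
Q_p = 84700 > K_p = 22200, so the reverse reaction proceeds.

reverse (toward reactants)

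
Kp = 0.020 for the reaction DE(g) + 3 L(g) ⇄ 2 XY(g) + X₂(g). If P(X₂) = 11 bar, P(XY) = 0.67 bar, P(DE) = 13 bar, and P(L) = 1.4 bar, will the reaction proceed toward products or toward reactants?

Qp = P(XY)²·P(X₂) / (P(DE)·P(L)³) = (0.67)²·(11) / ((13)·(1.4)³) = 0.14
Qp = 0.14 > Kp = 0.020, so the reverse reaction proceeds.

to the left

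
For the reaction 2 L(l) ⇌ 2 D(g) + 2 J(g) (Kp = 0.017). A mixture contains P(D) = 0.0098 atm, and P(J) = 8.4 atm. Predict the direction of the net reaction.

in the forward direction

(L is a pure liquid — omitted from Qp.)
Qp = P(D)²·P(J)² = (0.0098)²·(8.4)² = 0.0068
Qp = 0.0068 < Kp = 0.017, so the forward reaction proceeds.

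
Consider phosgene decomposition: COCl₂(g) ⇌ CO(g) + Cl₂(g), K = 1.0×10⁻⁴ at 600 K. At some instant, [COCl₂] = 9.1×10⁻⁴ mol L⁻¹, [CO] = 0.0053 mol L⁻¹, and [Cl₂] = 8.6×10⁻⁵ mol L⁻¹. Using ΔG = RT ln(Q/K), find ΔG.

ΔG = 8.04 kJ/mol

Q = [CO]·[Cl₂] / [COCl₂] = (0.0053)·(8.6×10⁻⁵) / (9.1×10⁻⁴) = 5.01×10⁻⁴
ΔG = RT ln(Q/K) = (8.314 J mol⁻¹ K⁻¹)(600 K) × ln(5.01×10⁻⁴/1.0×10⁻⁴)
   = (4.988 kJ/mol)(1.611) = 8.04 kJ/mol
ΔG > 0, so the forward reaction is non-spontaneous (proceeds in reverse).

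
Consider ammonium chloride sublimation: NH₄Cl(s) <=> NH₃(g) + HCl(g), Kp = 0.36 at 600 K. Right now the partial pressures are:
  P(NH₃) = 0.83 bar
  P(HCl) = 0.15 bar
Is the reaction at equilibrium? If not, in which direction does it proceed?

(NH₄Cl is a pure solid — omitted from Qp.)
Qp = P(NH₃)·P(HCl) = (0.83)·(0.15) = 0.12
Qp = 0.12 < Kp = 0.36, so the forward reaction proceeds.

forward (toward products)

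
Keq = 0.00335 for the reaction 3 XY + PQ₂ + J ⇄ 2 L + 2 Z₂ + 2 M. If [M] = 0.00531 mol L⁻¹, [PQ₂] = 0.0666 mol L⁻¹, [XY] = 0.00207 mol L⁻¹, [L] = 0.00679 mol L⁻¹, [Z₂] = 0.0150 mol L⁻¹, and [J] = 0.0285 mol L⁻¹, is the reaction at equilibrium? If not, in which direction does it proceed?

Q = [L]²·[Z₂]²·[M]² / ([XY]³·[PQ₂]·[J]) = (0.00679)²·(0.0150)²·(0.00531)² / ((0.00207)³·(0.0666)·(0.0285)) = 0.0174
Q = 0.0174 > Keq = 0.00335, so the reverse reaction proceeds.

toward reactants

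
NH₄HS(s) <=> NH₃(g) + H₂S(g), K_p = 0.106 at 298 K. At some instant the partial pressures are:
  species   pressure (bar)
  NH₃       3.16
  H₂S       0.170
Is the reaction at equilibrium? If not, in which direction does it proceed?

(NH₄HS is a pure solid — omitted from Q_p.)
Q_p = P(NH₃)·P(H₂S) = (3.16)·(0.170) = 0.537
Q_p = 0.537 > K_p = 0.106, so the reverse reaction proceeds.

toward reactants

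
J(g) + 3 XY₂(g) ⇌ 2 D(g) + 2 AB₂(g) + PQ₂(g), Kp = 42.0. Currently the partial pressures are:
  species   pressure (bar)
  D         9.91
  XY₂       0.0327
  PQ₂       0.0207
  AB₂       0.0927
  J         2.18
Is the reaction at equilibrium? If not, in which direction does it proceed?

Qp = P(D)²·P(AB₂)²·P(PQ₂) / (P(J)·P(XY₂)³) = (9.91)²·(0.0927)²·(0.0207) / ((2.18)·(0.0327)³) = 229
Qp = 229 > Kp = 42.0, so the reverse reaction proceeds.

reverse (toward reactants)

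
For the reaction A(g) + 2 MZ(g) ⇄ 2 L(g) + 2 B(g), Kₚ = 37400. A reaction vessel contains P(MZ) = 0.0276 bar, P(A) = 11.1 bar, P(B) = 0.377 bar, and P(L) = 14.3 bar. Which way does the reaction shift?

Qₚ = P(L)²·P(B)² / (P(A)·P(MZ)²) = (14.3)²·(0.377)² / ((11.1)·(0.0276)²) = 3440
Qₚ = 3440 < Kₚ = 37400, so the forward reaction proceeds.

forward (toward products)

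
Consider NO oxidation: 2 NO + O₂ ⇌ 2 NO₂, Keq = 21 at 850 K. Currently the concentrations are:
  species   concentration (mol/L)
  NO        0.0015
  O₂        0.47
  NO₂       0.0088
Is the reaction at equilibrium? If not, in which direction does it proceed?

Q = [NO₂]² / ([NO]²·[O₂]) = (0.0088)² / ((0.0015)²·(0.47)) = 73
Q = 73 > Keq = 21, so the reverse reaction proceeds.

reverse (toward reactants)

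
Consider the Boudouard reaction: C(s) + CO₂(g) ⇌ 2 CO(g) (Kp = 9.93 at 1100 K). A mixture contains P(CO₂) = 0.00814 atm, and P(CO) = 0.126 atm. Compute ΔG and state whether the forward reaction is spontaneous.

(C is a pure solid — omitted from Qp.)
Qp = P(CO)² / P(CO₂) = (0.126)² / (0.00814) = 1.95
ΔG = RT ln(Qp/Kp) = (8.314 J mol⁻¹ K⁻¹)(1100 K) × ln(1.95/9.93)
   = (9.145 kJ/mol)(-1.628) = -14.9 kJ/mol
ΔG < 0, so the forward reaction is spontaneous (proceeds forward).

ΔG = -14.9 kJ/mol; the forward reaction is spontaneous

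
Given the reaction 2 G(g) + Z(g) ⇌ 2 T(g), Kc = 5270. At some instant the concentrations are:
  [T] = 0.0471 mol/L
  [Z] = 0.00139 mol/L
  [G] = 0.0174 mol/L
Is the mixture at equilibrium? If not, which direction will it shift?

yes, at equilibrium

Qc = [T]² / ([G]²·[Z]) = (0.0471)² / ((0.0174)²·(0.00139)) = 5270
Qc = 5270 = Kc; the system is at equilibrium.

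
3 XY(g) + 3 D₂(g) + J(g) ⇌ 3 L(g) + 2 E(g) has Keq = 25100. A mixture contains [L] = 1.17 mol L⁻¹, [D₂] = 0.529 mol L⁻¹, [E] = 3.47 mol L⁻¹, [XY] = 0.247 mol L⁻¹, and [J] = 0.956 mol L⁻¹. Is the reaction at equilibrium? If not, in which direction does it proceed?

to the right

Q = [L]³·[E]² / ([XY]³·[D₂]³·[J]) = (1.17)³·(3.47)² / ((0.247)³·(0.529)³·(0.956)) = 9040
Q = 9040 < Keq = 25100, so the forward reaction proceeds.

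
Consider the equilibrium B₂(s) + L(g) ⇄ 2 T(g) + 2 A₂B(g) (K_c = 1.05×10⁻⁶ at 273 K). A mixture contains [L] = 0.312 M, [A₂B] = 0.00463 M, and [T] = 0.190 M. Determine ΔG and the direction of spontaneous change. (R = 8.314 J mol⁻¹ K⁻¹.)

(B₂ is a pure solid — omitted from Q_c.)
Q_c = [T]²·[A₂B]² / [L] = (0.190)²·(0.00463)² / (0.312) = 2.48×10⁻⁶
ΔG = RT ln(Q_c/K_c) = (8.314 J mol⁻¹ K⁻¹)(273 K) × ln(2.48×10⁻⁶/1.05×10⁻⁶)
   = (2.270 kJ/mol)(0.8595) = 1.95 kJ/mol
ΔG > 0, so the forward reaction is non-spontaneous (proceeds in reverse).

ΔG = 1.95 kJ/mol; the forward reaction is non-spontaneous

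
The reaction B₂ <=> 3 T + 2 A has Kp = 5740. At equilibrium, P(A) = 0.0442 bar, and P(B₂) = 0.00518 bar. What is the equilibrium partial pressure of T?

P(T) = 24.8 bar

At equilibrium, Kp = P(T)³·P(A)² / P(B₂) = 5740.
(P(T))³·(0.0442)² / (0.00518) = 5740
P(T)³ = 15200 ⇒ P(T) = 24.8 bar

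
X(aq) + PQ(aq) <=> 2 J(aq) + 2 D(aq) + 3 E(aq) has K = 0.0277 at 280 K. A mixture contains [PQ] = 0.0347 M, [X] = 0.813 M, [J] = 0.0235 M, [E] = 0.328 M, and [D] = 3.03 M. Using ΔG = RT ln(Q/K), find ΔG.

Q = [J]²·[D]²·[E]³ / ([X]·[PQ]) = (0.0235)²·(3.03)²·(0.328)³ / ((0.813)·(0.0347)) = 0.00634
ΔG = RT ln(Q/K) = (8.314 J mol⁻¹ K⁻¹)(280 K) × ln(0.00634/0.0277)
   = (2.328 kJ/mol)(-1.475) = -3.43 kJ/mol
ΔG < 0, so the forward reaction is spontaneous (proceeds forward).

ΔG = -3.43 kJ/mol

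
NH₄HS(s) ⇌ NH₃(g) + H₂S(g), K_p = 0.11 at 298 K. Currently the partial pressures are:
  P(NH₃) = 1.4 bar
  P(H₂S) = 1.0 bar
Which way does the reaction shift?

(NH₄HS is a pure solid — omitted from Q_p.)
Q_p = P(NH₃)·P(H₂S) = (1.4)·(1.0) = 1.4
Q_p = 1.4 > K_p = 0.11, so the reverse reaction proceeds.

in the reverse direction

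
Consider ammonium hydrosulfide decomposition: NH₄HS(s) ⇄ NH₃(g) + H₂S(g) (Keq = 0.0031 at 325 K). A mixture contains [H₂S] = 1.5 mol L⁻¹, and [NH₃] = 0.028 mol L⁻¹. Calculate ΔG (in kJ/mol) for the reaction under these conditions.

ΔG = 7.04 kJ/mol

(NH₄HS is a pure solid — omitted from Q.)
Q = [NH₃]·[H₂S] = (0.028)·(1.5) = 0.0420
ΔG = RT ln(Q/Keq) = (8.314 J mol⁻¹ K⁻¹)(325 K) × ln(0.0420/0.0031)
   = (2.702 kJ/mol)(2.606) = 7.04 kJ/mol
ΔG > 0, so the forward reaction is non-spontaneous (proceeds in reverse).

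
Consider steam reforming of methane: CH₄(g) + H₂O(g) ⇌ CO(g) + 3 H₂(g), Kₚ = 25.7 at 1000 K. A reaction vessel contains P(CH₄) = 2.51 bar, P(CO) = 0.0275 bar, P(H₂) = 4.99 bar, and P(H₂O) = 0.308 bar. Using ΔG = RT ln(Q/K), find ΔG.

Qₚ = P(CO)·P(H₂)³ / (P(CH₄)·P(H₂O)) = (0.0275)·(4.99)³ / ((2.51)·(0.308)) = 4.42
ΔG = RT ln(Qₚ/Kₚ) = (8.314 J mol⁻¹ K⁻¹)(1000 K) × ln(4.42/25.7)
   = (8.314 kJ/mol)(-1.760) = -14.6 kJ/mol
ΔG < 0, so the forward reaction is spontaneous (proceeds forward).

ΔG = -14.6 kJ/mol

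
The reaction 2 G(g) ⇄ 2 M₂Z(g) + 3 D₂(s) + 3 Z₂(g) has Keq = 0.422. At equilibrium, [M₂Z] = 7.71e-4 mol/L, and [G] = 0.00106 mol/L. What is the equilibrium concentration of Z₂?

(D₂ is a pure solid — omitted from Keq.)
At equilibrium, Keq = [M₂Z]²·[Z₂]³ / [G]² = 0.422.
(7.71e-4)²·([Z₂])³ / (0.00106)² = 0.422
[Z₂]³ = 0.798 ⇒ [Z₂] = 0.927 mol/L

[Z₂] = 0.927 mol/L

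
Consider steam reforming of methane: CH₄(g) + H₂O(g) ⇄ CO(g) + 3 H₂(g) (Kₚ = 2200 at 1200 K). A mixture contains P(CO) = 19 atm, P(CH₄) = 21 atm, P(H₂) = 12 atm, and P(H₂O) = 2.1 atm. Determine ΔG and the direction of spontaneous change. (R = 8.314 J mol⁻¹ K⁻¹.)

Qₚ = P(CO)·P(H₂)³ / (P(CH₄)·P(H₂O)) = (19)·(12)³ / ((21)·(2.1)) = 744
ΔG = RT ln(Qₚ/Kₚ) = (8.314 J mol⁻¹ K⁻¹)(1200 K) × ln(744/2200)
   = (9.977 kJ/mol)(-1.084) = -10.8 kJ/mol
ΔG < 0, so the forward reaction is spontaneous (proceeds forward).

ΔG = -10.8 kJ/mol; the forward reaction is spontaneous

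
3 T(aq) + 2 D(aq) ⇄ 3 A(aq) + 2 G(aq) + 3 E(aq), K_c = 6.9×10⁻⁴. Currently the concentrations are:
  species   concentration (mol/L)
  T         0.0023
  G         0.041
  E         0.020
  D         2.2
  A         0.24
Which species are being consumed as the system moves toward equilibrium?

A, G, E (products)

Q_c = [A]³·[G]²·[E]³ / ([T]³·[D]²) = (0.24)³·(0.041)²·(0.020)³ / ((0.0023)³·(2.2)²) = 0.0032
Q_c = 0.0032 > K_c = 6.9×10⁻⁴: net reverse reaction.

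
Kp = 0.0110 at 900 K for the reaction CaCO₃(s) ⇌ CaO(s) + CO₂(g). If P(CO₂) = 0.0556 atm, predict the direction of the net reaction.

reverse (toward reactants)

(CaCO₃, CaO are pure solids — omitted from Qp.)
Qp = P(CO₂) = 0.0556
Qp = 0.0556 > Kp = 0.0110, so the reverse reaction proceeds.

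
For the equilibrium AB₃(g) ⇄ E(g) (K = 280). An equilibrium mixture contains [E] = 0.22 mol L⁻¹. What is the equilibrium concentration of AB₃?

At equilibrium, K = [E] / [AB₃] = 280.
(0.22) / ([AB₃]) = 280
[AB₃] = 7.86e-4 = 7.9e-4 mol L⁻¹

[AB₃] = 7.9e-4 mol L⁻¹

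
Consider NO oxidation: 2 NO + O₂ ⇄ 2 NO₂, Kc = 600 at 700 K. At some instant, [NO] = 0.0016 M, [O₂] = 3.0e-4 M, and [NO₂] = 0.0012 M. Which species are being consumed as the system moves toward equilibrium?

NO₂ (products)

Qc = [NO₂]² / ([NO]²·[O₂]) = (0.0012)² / ((0.0016)²·(3.0e-4)) = 1900
Qc = 1900 > Kc = 600: net reverse reaction.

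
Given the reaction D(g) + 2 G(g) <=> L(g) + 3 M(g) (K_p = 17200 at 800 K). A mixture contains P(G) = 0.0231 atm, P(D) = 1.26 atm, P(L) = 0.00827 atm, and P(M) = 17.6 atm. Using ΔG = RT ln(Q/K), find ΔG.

Q_p = P(L)·P(M)³ / (P(D)·P(G)²) = (0.00827)·(17.6)³ / ((1.26)·(0.0231)²) = 67100
ΔG = RT ln(Q_p/K_p) = (8.314 J mol⁻¹ K⁻¹)(800 K) × ln(67100/17200)
   = (6.651 kJ/mol)(1.361) = 9.05 kJ/mol
ΔG > 0, so the forward reaction is non-spontaneous (proceeds in reverse).

ΔG = 9.05 kJ/mol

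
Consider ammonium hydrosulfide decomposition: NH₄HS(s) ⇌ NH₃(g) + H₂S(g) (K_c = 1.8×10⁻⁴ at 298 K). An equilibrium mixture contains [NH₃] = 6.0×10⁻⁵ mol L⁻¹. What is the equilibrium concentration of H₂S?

(NH₄HS is a pure solid — omitted from K_c.)
At equilibrium, K_c = [NH₃]·[H₂S] = 1.8×10⁻⁴.
(6.0×10⁻⁵)·([H₂S]) = 1.8×10⁻⁴
[H₂S] = 3.00 = 3.0 mol L⁻¹

[H₂S] = 3.0 mol L⁻¹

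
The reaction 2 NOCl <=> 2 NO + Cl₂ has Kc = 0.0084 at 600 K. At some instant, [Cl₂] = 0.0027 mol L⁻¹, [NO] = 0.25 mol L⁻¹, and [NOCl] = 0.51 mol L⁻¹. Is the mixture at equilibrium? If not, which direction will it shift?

no; Q < K, reaction proceeds forward

Qc = [NO]²·[Cl₂] / [NOCl]² = (0.25)²·(0.0027) / (0.51)² = 6.5e-4
Qc = 6.5e-4 < Kc = 0.0084: net forward reaction.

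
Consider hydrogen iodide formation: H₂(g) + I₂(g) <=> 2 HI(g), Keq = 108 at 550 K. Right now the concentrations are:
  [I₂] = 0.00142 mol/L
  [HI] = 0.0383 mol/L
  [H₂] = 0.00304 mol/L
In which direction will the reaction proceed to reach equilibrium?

in the reverse direction

Q = [HI]² / ([H₂]·[I₂]) = (0.0383)² / ((0.00304)·(0.00142)) = 340
Q = 340 > Keq = 108, so the reverse reaction proceeds.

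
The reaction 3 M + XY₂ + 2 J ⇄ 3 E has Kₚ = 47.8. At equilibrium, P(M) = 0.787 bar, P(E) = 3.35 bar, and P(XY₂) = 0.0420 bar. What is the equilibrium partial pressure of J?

P(J) = 6.20 bar

At equilibrium, Kₚ = P(E)³ / (P(M)³·P(XY₂)·P(J)²) = 47.8.
(3.35)³ / ((0.787)³·(0.0420)·(P(J))²) = 47.8
P(J)² = 38.4 ⇒ P(J) = 6.20 bar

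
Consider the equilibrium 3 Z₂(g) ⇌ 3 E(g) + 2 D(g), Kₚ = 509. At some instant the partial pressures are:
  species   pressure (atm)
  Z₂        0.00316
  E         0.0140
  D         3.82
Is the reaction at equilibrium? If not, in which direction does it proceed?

toward reactants

Qₚ = P(E)³·P(D)² / P(Z₂)³ = (0.0140)³·(3.82)² / (0.00316)³ = 1270
Qₚ = 1270 > Kₚ = 509, so the reverse reaction proceeds.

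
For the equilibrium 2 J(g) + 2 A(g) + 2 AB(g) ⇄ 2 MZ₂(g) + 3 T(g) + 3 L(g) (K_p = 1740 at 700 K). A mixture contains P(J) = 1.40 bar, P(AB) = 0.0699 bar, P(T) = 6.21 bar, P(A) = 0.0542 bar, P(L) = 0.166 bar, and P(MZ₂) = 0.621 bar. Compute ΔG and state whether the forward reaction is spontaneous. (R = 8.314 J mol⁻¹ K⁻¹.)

Q_p = P(MZ₂)²·P(T)³·P(L)³ / (P(J)²·P(A)²·P(AB)²) = (0.621)²·(6.21)³·(0.166)³ / ((1.40)²·(0.0542)²·(0.0699)²) = 15000
ΔG = RT ln(Q_p/K_p) = (8.314 J mol⁻¹ K⁻¹)(700 K) × ln(15000/1740)
   = (5.820 kJ/mol)(2.154) = 12.5 kJ/mol
ΔG > 0, so the forward reaction is non-spontaneous (proceeds in reverse).

ΔG = 12.5 kJ/mol; the forward reaction is non-spontaneous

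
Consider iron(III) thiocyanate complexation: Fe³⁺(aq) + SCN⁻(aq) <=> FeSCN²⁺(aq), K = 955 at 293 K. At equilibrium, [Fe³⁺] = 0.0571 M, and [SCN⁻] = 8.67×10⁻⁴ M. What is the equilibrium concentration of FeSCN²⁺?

[FeSCN²⁺] = 0.0473 M

At equilibrium, K = [FeSCN²⁺] / ([Fe³⁺]·[SCN⁻]) = 955.
([FeSCN²⁺]) / ((0.0571)·(8.67×10⁻⁴)) = 955
[FeSCN²⁺] = 0.0473 M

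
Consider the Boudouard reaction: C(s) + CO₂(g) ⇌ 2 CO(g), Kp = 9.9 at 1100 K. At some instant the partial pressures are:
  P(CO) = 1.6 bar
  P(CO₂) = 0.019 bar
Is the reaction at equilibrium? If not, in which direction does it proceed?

(C is a pure solid — omitted from Qp.)
Qp = P(CO)² / P(CO₂) = (1.6)² / (0.019) = 130
Qp = 130 > Kp = 9.9, so the reverse reaction proceeds.

in the reverse direction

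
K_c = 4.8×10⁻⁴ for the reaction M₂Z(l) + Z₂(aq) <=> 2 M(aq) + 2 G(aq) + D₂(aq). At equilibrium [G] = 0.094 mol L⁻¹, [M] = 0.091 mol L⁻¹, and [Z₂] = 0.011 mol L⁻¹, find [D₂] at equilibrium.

(M₂Z is a pure liquid — omitted from K_c.)
At equilibrium, K_c = [M]²·[G]²·[D₂] / [Z₂] = 4.8×10⁻⁴.
(0.091)²·(0.094)²·([D₂]) / (0.011) = 4.8×10⁻⁴
[D₂] = 0.0722 = 0.072 mol L⁻¹

[D₂] = 0.072 mol L⁻¹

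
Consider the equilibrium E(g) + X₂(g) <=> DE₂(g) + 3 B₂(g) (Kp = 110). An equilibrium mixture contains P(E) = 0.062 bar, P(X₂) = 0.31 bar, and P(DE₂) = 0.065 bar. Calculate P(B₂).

At equilibrium, Kp = P(DE₂)·P(B₂)³ / (P(E)·P(X₂)) = 110.
(0.065)·(P(B₂))³ / ((0.062)·(0.31)) = 110
P(B₂)³ = 32.5 ⇒ P(B₂) = 3.2 bar

P(B₂) = 3.2 bar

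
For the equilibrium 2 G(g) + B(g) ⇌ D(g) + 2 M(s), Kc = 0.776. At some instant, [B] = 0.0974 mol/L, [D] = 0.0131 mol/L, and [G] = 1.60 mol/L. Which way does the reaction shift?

(M is a pure solid — omitted from Qc.)
Qc = [D] / ([G]²·[B]) = (0.0131) / ((1.60)²·(0.0974)) = 0.0525
Qc = 0.0525 < Kc = 0.776, so the forward reaction proceeds.

to the right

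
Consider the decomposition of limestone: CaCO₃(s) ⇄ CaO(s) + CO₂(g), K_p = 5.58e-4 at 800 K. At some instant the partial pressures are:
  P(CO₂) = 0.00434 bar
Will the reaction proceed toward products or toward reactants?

toward reactants

(CaCO₃, CaO are pure solids — omitted from Q_p.)
Q_p = P(CO₂) = 0.00434
Q_p = 0.00434 > K_p = 5.58e-4, so the reverse reaction proceeds.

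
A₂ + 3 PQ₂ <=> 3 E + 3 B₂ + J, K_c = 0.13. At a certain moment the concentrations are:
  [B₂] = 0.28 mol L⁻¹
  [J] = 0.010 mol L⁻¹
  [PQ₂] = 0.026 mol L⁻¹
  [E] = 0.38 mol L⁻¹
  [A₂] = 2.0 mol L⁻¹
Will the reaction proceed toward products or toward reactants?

reverse (toward reactants)

Q_c = [E]³·[B₂]³·[J] / ([A₂]·[PQ₂]³) = (0.38)³·(0.28)³·(0.010) / ((2.0)·(0.026)³) = 0.34
Q_c = 0.34 > K_c = 0.13, so the reverse reaction proceeds.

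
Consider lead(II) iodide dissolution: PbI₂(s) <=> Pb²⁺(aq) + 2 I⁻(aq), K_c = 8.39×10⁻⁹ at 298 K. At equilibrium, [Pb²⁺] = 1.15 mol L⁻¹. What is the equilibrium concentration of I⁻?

(PbI₂ is a pure solid — omitted from K_c.)
At equilibrium, K_c = [Pb²⁺]·[I⁻]² = 8.39×10⁻⁹.
(1.15)·([I⁻])² = 8.39×10⁻⁹
[I⁻]² = 7.30×10⁻⁹ ⇒ [I⁻] = 8.54×10⁻⁵ mol L⁻¹

[I⁻] = 8.54×10⁻⁵ mol L⁻¹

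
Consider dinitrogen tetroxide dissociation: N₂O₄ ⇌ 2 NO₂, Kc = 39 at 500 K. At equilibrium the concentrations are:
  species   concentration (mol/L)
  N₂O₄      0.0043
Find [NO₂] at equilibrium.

At equilibrium, Kc = [NO₂]² / [N₂O₄] = 39.
([NO₂])² / (0.0043) = 39
[NO₂]² = 0.168 ⇒ [NO₂] = 0.41 mol/L

[NO₂] = 0.41 mol/L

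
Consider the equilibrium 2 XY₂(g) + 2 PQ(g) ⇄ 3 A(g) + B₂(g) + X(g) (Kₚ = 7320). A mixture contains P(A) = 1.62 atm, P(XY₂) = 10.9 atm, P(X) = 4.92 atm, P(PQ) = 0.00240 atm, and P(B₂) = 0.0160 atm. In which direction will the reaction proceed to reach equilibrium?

to the right

Qₚ = P(A)³·P(B₂)·P(X) / (P(XY₂)²·P(PQ)²) = (1.62)³·(0.0160)·(4.92) / ((10.9)²·(0.00240)²) = 489
Qₚ = 489 < Kₚ = 7320, so the forward reaction proceeds.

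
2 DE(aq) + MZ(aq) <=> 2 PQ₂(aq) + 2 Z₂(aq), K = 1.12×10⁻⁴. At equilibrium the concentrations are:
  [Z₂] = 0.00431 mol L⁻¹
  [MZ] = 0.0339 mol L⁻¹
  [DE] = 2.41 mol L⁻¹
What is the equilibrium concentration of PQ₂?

[PQ₂] = 1.09 mol L⁻¹

At equilibrium, K = [PQ₂]²·[Z₂]² / ([DE]²·[MZ]) = 1.12×10⁻⁴.
([PQ₂])²·(0.00431)² / ((2.41)²·(0.0339)) = 1.12×10⁻⁴
[PQ₂]² = 1.19 ⇒ [PQ₂] = 1.09 mol L⁻¹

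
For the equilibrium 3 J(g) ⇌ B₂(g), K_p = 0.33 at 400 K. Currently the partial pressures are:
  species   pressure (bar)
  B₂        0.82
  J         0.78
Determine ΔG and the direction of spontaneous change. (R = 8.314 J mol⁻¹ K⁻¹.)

Q_p = P(B₂) / P(J)³ = (0.82) / (0.78)³ = 1.73
ΔG = RT ln(Q_p/K_p) = (8.314 J mol⁻¹ K⁻¹)(400 K) × ln(1.73/0.33)
   = (3.326 kJ/mol)(1.657) = 5.51 kJ/mol
ΔG > 0, so the forward reaction is non-spontaneous (proceeds in reverse).

ΔG = 5.51 kJ/mol; the forward reaction is non-spontaneous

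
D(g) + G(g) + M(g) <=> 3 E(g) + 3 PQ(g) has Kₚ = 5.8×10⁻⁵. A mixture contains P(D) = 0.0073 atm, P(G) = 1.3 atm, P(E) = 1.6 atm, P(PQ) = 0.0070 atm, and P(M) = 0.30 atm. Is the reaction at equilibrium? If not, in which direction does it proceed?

Qₚ = P(E)³·P(PQ)³ / (P(D)·P(G)·P(M)) = (1.6)³·(0.0070)³ / ((0.0073)·(1.3)·(0.30)) = 4.9×10⁻⁴
Qₚ = 4.9×10⁻⁴ > Kₚ = 5.8×10⁻⁵, so the reverse reaction proceeds.

reverse (toward reactants)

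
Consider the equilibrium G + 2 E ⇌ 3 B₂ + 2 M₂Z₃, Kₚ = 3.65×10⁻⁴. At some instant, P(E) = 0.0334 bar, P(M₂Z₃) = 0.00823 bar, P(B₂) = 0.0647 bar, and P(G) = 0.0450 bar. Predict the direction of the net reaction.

neither direction; the system is at equilibrium

Qₚ = P(B₂)³·P(M₂Z₃)² / (P(G)·P(E)²) = (0.0647)³·(0.00823)² / ((0.0450)·(0.0334)²) = 3.65×10⁻⁴
Qₚ = 3.65×10⁻⁴ = Kₚ, so the system is already at equilibrium.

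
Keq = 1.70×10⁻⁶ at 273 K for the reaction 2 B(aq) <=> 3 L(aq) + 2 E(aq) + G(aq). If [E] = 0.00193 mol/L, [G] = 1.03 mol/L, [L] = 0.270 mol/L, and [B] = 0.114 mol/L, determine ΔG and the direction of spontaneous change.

ΔG = 2.79 kJ/mol; the forward reaction is non-spontaneous

Q = [L]³·[E]²·[G] / [B]² = (0.270)³·(0.00193)²·(1.03) / (0.114)² = 5.81×10⁻⁶
ΔG = RT ln(Q/Keq) = (8.314 J mol⁻¹ K⁻¹)(273 K) × ln(5.81×10⁻⁶/1.70×10⁻⁶)
   = (2.270 kJ/mol)(1.229) = 2.79 kJ/mol
ΔG > 0, so the forward reaction is non-spontaneous (proceeds in reverse).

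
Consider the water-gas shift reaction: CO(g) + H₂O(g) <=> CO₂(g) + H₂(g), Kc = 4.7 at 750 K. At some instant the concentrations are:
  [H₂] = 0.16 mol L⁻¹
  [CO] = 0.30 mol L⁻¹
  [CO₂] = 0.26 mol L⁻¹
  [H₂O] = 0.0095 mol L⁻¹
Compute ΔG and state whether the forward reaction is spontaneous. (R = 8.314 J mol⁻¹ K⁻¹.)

Qc = [CO₂]·[H₂] / ([CO]·[H₂O]) = (0.26)·(0.16) / ((0.30)·(0.0095)) = 14.6
ΔG = RT ln(Qc/Kc) = (8.314 J mol⁻¹ K⁻¹)(750 K) × ln(14.6/4.7)
   = (6.236 kJ/mol)(1.133) = 7.07 kJ/mol
ΔG > 0, so the forward reaction is non-spontaneous (proceeds in reverse).

ΔG = 7.07 kJ/mol; the forward reaction is non-spontaneous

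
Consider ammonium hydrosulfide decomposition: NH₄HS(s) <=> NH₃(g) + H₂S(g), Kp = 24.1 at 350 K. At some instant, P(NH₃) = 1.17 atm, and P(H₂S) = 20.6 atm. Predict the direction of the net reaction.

(NH₄HS is a pure solid — omitted from Qp.)
Qp = P(NH₃)·P(H₂S) = (1.17)·(20.6) = 24.1
Qp = 24.1 = Kp, so the system is already at equilibrium.

no net change (already at equilibrium)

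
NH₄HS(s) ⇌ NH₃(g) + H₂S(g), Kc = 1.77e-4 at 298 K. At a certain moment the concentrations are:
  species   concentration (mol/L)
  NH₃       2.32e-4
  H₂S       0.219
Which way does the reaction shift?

to the right

(NH₄HS is a pure solid — omitted from Qc.)
Qc = [NH₃]·[H₂S] = (2.32e-4)·(0.219) = 5.08e-5
Qc = 5.08e-5 < Kc = 1.77e-4, so the forward reaction proceeds.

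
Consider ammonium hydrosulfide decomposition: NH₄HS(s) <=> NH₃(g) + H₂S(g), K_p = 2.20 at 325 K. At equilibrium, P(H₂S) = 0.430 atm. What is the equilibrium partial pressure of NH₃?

(NH₄HS is a pure solid — omitted from K_p.)
At equilibrium, K_p = P(NH₃)·P(H₂S) = 2.20.
(P(NH₃))·(0.430) = 2.20
P(NH₃) = 5.12 atm

P(NH₃) = 5.12 atm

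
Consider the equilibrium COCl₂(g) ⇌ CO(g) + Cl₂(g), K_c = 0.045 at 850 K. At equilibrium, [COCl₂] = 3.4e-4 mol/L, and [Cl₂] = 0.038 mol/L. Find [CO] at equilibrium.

At equilibrium, K_c = [CO]·[Cl₂] / [COCl₂] = 0.045.
([CO])·(0.038) / (3.4e-4) = 0.045
[CO] = 4.03e-4 = 4.0e-4 mol/L

[CO] = 4.0e-4 mol/L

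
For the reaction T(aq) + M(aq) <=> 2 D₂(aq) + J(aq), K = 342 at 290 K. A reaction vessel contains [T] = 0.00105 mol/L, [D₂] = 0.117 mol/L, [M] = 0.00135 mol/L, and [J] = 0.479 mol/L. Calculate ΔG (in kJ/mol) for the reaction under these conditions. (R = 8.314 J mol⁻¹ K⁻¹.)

Q = [D₂]²·[J] / ([T]·[M]) = (0.117)²·(0.479) / ((0.00105)·(0.00135)) = 4630
ΔG = RT ln(Q/K) = (8.314 J mol⁻¹ K⁻¹)(290 K) × ln(4630/342)
   = (2.411 kJ/mol)(2.606) = 6.28 kJ/mol
ΔG > 0, so the forward reaction is non-spontaneous (proceeds in reverse).

ΔG = 6.28 kJ/mol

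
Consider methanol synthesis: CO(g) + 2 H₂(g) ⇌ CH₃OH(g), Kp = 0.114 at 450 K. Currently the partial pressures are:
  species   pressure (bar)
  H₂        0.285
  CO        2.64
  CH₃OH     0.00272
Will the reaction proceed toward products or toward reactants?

forward (toward products)

Qp = P(CH₃OH) / (P(CO)·P(H₂)²) = (0.00272) / ((2.64)·(0.285)²) = 0.0127
Qp = 0.0127 < Kp = 0.114, so the forward reaction proceeds.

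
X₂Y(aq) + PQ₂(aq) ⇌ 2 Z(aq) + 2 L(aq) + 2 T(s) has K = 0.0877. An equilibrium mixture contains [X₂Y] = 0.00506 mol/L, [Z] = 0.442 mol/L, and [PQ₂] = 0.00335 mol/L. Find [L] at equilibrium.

(T is a pure solid — omitted from K.)
At equilibrium, K = [Z]²·[L]² / ([X₂Y]·[PQ₂]) = 0.0877.
(0.442)²·([L])² / ((0.00506)·(0.00335)) = 0.0877
[L]² = 7.61×10⁻⁶ ⇒ [L] = 0.00276 mol/L

[L] = 0.00276 mol/L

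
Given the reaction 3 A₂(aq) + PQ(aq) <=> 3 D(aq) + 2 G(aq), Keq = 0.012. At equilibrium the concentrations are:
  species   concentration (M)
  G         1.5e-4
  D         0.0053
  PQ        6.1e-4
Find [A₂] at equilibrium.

At equilibrium, Keq = [D]³·[G]² / ([A₂]³·[PQ]) = 0.012.
(0.0053)³·(1.5e-4)² / (([A₂])³·(6.1e-4)) = 0.012
[A₂]³ = 4.58e-10 ⇒ [A₂] = 7.7e-4 M

[A₂] = 7.7e-4 M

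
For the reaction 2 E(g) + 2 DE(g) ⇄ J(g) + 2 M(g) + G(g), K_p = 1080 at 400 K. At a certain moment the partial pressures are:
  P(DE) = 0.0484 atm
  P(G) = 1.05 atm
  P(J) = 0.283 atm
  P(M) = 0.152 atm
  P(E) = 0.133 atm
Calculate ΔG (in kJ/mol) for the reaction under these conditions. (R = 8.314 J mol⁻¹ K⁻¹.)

ΔG = -6.23 kJ/mol

Q_p = P(J)·P(M)²·P(G) / (P(E)²·P(DE)²) = (0.283)·(0.152)²·(1.05) / ((0.133)²·(0.0484)²) = 166
ΔG = RT ln(Q_p/K_p) = (8.314 J mol⁻¹ K⁻¹)(400 K) × ln(166/1080)
   = (3.326 kJ/mol)(-1.873) = -6.23 kJ/mol
ΔG < 0, so the forward reaction is spontaneous (proceeds forward).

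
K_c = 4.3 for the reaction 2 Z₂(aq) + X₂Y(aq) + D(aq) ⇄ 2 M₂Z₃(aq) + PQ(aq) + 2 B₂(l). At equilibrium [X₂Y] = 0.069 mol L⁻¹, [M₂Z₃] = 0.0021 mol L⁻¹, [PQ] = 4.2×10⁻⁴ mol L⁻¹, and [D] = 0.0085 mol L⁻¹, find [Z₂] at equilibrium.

(B₂ is a pure liquid — omitted from K_c.)
At equilibrium, K_c = [M₂Z₃]²·[PQ] / ([Z₂]²·[X₂Y]·[D]) = 4.3.
(0.0021)²·(4.2×10⁻⁴) / (([Z₂])²·(0.069)·(0.0085)) = 4.3
[Z₂]² = 7.34×10⁻⁷ ⇒ [Z₂] = 8.6×10⁻⁴ mol L⁻¹

[Z₂] = 8.6×10⁻⁴ mol L⁻¹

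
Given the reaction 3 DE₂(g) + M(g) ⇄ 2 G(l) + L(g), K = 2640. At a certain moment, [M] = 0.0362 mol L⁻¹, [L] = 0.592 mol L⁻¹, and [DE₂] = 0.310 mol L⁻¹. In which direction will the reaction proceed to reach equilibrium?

in the forward direction

(G is a pure liquid — omitted from Q.)
Q = [L] / ([DE₂]³·[M]) = (0.592) / ((0.310)³·(0.0362)) = 549
Q = 549 < K = 2640, so the forward reaction proceeds.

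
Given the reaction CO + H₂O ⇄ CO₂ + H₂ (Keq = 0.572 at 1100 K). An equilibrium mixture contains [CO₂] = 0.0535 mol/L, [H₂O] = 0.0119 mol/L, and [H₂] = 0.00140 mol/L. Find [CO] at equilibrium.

[CO] = 0.0110 mol/L

At equilibrium, Keq = [CO₂]·[H₂] / ([CO]·[H₂O]) = 0.572.
(0.0535)·(0.00140) / (([CO])·(0.0119)) = 0.572
[CO] = 0.0110 mol/L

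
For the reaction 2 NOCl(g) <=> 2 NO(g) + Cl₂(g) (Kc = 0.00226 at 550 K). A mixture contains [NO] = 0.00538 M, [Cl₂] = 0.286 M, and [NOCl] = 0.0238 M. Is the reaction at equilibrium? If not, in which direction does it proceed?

Qc = [NO]²·[Cl₂] / [NOCl]² = (0.00538)²·(0.286) / (0.0238)² = 0.0146
Qc = 0.0146 > Kc = 0.00226, so the reverse reaction proceeds.

in the reverse direction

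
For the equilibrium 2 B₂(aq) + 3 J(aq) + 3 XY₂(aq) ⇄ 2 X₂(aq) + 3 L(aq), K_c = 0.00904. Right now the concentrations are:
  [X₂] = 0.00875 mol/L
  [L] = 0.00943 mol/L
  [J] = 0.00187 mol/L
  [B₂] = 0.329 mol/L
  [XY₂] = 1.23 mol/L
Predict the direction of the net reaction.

in the reverse direction

Q_c = [X₂]²·[L]³ / ([B₂]²·[J]³·[XY₂]³) = (0.00875)²·(0.00943)³ / ((0.329)²·(0.00187)³·(1.23)³) = 0.0487
Q_c = 0.0487 > K_c = 0.00904, so the reverse reaction proceeds.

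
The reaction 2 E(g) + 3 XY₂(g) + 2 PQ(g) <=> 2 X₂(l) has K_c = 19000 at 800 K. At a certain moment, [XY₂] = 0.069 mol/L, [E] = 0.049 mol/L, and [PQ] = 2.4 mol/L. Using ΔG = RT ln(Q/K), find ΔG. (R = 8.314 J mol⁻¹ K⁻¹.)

ΔG = 16.3 kJ/mol

(X₂ is a pure liquid — omitted from Q_c.)
Q_c = 1 / ([E]²·[XY₂]³·[PQ]²) = 1 / ((0.049)²·(0.069)³·(2.4)²) = 2.20e5
ΔG = RT ln(Q_c/K_c) = (8.314 J mol⁻¹ K⁻¹)(800 K) × ln(2.20e5/19000)
   = (6.651 kJ/mol)(2.449) = 16.3 kJ/mol
ΔG > 0, so the forward reaction is non-spontaneous (proceeds in reverse).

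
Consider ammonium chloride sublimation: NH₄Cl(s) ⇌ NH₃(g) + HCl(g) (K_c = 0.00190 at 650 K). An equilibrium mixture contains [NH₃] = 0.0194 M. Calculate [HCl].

(NH₄Cl is a pure solid — omitted from K_c.)
At equilibrium, K_c = [NH₃]·[HCl] = 0.00190.
(0.0194)·([HCl]) = 0.00190
[HCl] = 0.0979 M

[HCl] = 0.0979 M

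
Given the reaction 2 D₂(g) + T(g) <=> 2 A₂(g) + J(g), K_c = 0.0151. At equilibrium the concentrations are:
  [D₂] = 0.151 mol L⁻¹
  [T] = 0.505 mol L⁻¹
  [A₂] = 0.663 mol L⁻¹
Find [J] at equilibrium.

At equilibrium, K_c = [A₂]²·[J] / ([D₂]²·[T]) = 0.0151.
(0.663)²·([J]) / ((0.151)²·(0.505)) = 0.0151
[J] = 3.96×10⁻⁴ mol L⁻¹

[J] = 3.96×10⁻⁴ mol L⁻¹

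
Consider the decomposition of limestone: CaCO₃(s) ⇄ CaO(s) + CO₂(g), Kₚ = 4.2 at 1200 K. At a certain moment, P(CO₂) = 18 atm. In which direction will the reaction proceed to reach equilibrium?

(CaCO₃, CaO are pure solids — omitted from Qₚ.)
Qₚ = P(CO₂) = 18
Qₚ = 18 > Kₚ = 4.2, so the reverse reaction proceeds.

toward reactants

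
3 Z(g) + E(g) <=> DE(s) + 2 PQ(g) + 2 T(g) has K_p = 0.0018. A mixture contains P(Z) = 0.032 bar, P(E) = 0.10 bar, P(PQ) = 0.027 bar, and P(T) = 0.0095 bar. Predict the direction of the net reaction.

(DE is a pure solid — omitted from Q_p.)
Q_p = P(PQ)²·P(T)² / (P(Z)³·P(E)) = (0.027)²·(0.0095)² / ((0.032)³·(0.10)) = 0.020
Q_p = 0.020 > K_p = 0.0018, so the reverse reaction proceeds.

reverse (toward reactants)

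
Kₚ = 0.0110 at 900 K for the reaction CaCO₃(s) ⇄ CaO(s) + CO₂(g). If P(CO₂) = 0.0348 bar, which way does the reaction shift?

in the reverse direction

(CaCO₃, CaO are pure solids — omitted from Qₚ.)
Qₚ = P(CO₂) = 0.0348
Qₚ = 0.0348 > Kₚ = 0.0110, so the reverse reaction proceeds.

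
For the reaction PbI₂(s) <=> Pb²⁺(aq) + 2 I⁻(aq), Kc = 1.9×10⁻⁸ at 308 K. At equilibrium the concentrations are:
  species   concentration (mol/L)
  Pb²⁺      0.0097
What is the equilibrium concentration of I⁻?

(PbI₂ is a pure solid — omitted from Kc.)
At equilibrium, Kc = [Pb²⁺]·[I⁻]² = 1.9×10⁻⁸.
(0.0097)·([I⁻])² = 1.9×10⁻⁸
[I⁻]² = 1.96×10⁻⁶ ⇒ [I⁻] = 0.0014 mol/L

[I⁻] = 0.0014 mol/L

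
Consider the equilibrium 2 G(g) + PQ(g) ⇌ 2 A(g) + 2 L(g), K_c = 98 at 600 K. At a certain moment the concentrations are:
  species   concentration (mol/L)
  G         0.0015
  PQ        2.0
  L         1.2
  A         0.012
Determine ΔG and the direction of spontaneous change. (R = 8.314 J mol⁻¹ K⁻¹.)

Q_c = [A]²·[L]² / ([G]²·[PQ]) = (0.012)²·(1.2)² / ((0.0015)²·(2.0)) = 46.1
ΔG = RT ln(Q_c/K_c) = (8.314 J mol⁻¹ K⁻¹)(600 K) × ln(46.1/98)
   = (4.988 kJ/mol)(-0.7542) = -3.76 kJ/mol
ΔG < 0, so the forward reaction is spontaneous (proceeds forward).

ΔG = -3.76 kJ/mol; the forward reaction is spontaneous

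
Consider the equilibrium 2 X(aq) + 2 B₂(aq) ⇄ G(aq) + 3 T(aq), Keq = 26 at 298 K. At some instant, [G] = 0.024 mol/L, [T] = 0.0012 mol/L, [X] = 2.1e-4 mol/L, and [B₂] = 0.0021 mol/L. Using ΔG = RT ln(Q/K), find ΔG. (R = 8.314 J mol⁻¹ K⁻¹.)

Q = [G]·[T]³ / ([X]²·[B₂]²) = (0.024)·(0.0012)³ / ((2.1e-4)²·(0.0021)²) = 213
ΔG = RT ln(Q/Keq) = (8.314 J mol⁻¹ K⁻¹)(298 K) × ln(213/26)
   = (2.478 kJ/mol)(2.103) = 5.21 kJ/mol
ΔG > 0, so the forward reaction is non-spontaneous (proceeds in reverse).

ΔG = 5.21 kJ/mol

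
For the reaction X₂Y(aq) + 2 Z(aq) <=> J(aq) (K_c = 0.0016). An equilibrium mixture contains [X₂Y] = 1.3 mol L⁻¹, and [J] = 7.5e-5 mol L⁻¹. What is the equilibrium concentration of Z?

At equilibrium, K_c = [J] / ([X₂Y]·[Z]²) = 0.0016.
(7.5e-5) / ((1.3)·([Z])²) = 0.0016
[Z]² = 0.0361 ⇒ [Z] = 0.19 mol L⁻¹

[Z] = 0.19 mol L⁻¹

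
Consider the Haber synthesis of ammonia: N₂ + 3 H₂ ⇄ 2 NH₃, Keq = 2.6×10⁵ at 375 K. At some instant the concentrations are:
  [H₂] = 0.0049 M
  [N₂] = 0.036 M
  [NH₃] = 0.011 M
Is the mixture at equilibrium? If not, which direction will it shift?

no; Q < K, reaction proceeds forward

Q = [NH₃]² / ([N₂]·[H₂]³) = (0.011)² / ((0.036)·(0.0049)³) = 29000
Q = 29000 < Keq = 2.6×10⁵: net forward reaction.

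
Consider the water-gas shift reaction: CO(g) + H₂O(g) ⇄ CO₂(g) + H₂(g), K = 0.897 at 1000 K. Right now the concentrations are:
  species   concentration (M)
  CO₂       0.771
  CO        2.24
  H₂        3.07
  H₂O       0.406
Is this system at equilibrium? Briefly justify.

no; Q > K, reaction proceeds in reverse

Q = [CO₂]·[H₂] / ([CO]·[H₂O]) = (0.771)·(3.07) / ((2.24)·(0.406)) = 2.60
Q = 2.60 > K = 0.897: net reverse reaction.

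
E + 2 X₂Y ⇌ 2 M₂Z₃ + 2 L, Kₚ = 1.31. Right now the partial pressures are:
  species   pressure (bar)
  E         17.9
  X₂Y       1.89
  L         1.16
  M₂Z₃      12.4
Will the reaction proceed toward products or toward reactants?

Qₚ = P(M₂Z₃)²·P(L)² / (P(E)·P(X₂Y)²) = (12.4)²·(1.16)² / ((17.9)·(1.89)²) = 3.24
Qₚ = 3.24 > Kₚ = 1.31, so the reverse reaction proceeds.

to the left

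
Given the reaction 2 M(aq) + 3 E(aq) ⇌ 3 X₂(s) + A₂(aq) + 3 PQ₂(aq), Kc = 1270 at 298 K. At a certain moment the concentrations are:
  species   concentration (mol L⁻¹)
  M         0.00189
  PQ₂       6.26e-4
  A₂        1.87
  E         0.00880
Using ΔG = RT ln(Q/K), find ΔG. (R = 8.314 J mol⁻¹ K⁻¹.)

(X₂ is a pure solid — omitted from Qc.)
Qc = [A₂]·[PQ₂]³ / ([M]²·[E]³) = (1.87)·(6.26e-4)³ / ((0.00189)²·(0.00880)³) = 188
ΔG = RT ln(Qc/Kc) = (8.314 J mol⁻¹ K⁻¹)(298 K) × ln(188/1270)
   = (2.478 kJ/mol)(-1.910) = -4.73 kJ/mol
ΔG < 0, so the forward reaction is spontaneous (proceeds forward).

ΔG = -4.73 kJ/mol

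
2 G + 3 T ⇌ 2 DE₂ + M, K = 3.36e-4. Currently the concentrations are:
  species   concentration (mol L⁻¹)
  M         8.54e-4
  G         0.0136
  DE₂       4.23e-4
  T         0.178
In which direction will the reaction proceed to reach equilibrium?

Q = [DE₂]²·[M] / ([G]²·[T]³) = (4.23e-4)²·(8.54e-4) / ((0.0136)²·(0.178)³) = 1.46e-4
Q = 1.46e-4 < K = 3.36e-4, so the forward reaction proceeds.

toward products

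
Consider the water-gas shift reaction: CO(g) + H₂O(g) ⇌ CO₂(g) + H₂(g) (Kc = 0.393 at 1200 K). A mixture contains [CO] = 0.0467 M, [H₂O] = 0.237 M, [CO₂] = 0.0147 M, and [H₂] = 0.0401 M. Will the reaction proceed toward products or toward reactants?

Qc = [CO₂]·[H₂] / ([CO]·[H₂O]) = (0.0147)·(0.0401) / ((0.0467)·(0.237)) = 0.0533
Qc = 0.0533 < Kc = 0.393, so the forward reaction proceeds.

in the forward direction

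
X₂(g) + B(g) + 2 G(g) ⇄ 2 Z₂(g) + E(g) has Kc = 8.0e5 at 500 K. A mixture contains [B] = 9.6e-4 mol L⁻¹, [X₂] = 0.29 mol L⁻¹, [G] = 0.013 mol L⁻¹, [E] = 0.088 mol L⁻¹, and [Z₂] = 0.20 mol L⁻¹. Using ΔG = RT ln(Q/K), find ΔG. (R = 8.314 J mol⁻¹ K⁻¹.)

ΔG = -9.85 kJ/mol

Qc = [Z₂]²·[E] / ([X₂]·[B]·[G]²) = (0.20)²·(0.088) / ((0.29)·(9.6e-4)·(0.013)²) = 74800
ΔG = RT ln(Qc/Kc) = (8.314 J mol⁻¹ K⁻¹)(500 K) × ln(74800/8.0e5)
   = (4.157 kJ/mol)(-2.370) = -9.85 kJ/mol
ΔG < 0, so the forward reaction is spontaneous (proceeds forward).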